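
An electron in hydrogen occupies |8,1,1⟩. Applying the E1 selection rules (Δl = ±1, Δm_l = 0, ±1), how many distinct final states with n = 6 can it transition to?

4

E1 requires Δl = ±1, so l_f ∈ {0, 2}; with 0 ≤ l_f ≤ n_f−1 = 5, the allowed l_f values are {0, 2}.
For l_f = 0: m_f ∈ {m_i−1, m_i, m_i+1} ∩ [−0, 0] = {0} → 1 state.
For l_f = 2: m_f ∈ {m_i−1, m_i, m_i+1} ∩ [−2, 2] = {0, 1, 2} → 3 states.
Total: 4.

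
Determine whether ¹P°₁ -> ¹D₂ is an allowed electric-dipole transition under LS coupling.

allowed

Initial level: S=0, L=1, J=1, parity odd. Final level: S=0, L=2, J=2, parity even.
Parity must change: odd → even — ✓.
ΔS = 0: S: 0 → 0 — ✓.
ΔL = 0, ±1 (not L=0↔0): L: 1 → 2, ΔL = +1 — ✓.
ΔJ = 0, ±1 (not J=0↔0): J: 1 → 2, ΔJ = +1 — ✓.
All four E1 rules are satisfied.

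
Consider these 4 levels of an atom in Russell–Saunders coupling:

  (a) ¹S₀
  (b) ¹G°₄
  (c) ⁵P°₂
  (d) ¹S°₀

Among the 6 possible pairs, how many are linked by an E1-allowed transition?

0

(a)–(b): forbidden (ΔL, ΔJ).
(a)–(c): forbidden (ΔS, ΔJ).
(a)–(d): forbidden (ΔL, ΔJ).
(b)–(c): forbidden (parity, ΔS, ΔL, ΔJ).
(b)–(d): forbidden (parity, ΔL, ΔJ).
(c)–(d): forbidden (parity, ΔS, ΔJ).
Allowed pairs: 0 of 6.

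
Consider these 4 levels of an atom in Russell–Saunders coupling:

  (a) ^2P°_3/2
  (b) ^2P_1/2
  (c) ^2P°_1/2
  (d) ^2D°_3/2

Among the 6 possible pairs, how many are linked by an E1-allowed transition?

3

(a)–(b): allowed.
(a)–(c): forbidden (parity).
(a)–(d): forbidden (parity).
(b)–(c): allowed.
(b)–(d): allowed.
(c)–(d): forbidden (parity).
Allowed pairs: 3 of 6.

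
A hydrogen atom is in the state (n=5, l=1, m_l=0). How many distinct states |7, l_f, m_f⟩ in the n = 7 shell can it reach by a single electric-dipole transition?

E1 requires Δl = ±1, so l_f ∈ {0, 2}; with 0 ≤ l_f ≤ n_f−1 = 6, the allowed l_f values are {0, 2}.
For l_f = 0: m_f ∈ {m_i−1, m_i, m_i+1} ∩ [−0, 0] = {0} → 1 state.
For l_f = 2: m_f ∈ {m_i−1, m_i, m_i+1} ∩ [−2, 2] = {-1, 0, 1} → 3 states.
Total: 4.

4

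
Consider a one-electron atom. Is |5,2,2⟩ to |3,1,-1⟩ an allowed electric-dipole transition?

Initial l = 2, final l = 1, so Δl = -1. E1 requires Δl = ±1: satisfied.
Δm_l = -1 − (2) = -3. E1 requires Δm_l = 0, ±1: violated.
The transition is electric-dipole forbidden.

forbidden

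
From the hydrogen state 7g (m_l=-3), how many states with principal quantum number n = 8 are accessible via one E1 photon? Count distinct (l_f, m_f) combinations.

E1 requires Δl = ±1, so l_f ∈ {3, 5}; with 0 ≤ l_f ≤ n_f−1 = 7, the allowed l_f values are {3, 5}.
For l_f = 3: m_f ∈ {m_i−1, m_i, m_i+1} ∩ [−3, 3] = {-3, -2} → 2 states.
For l_f = 5: m_f ∈ {m_i−1, m_i, m_i+1} ∩ [−5, 5] = {-4, -3, -2} → 3 states.
Total: 5.

5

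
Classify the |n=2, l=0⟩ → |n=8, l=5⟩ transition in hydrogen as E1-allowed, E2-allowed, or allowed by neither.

Δl = 5 − 0 = +5; l_i + l_f = 5.
E1 (Δl = ±1): not satisfied.
E2 (Δl = 0,±2, l_i+l_f ≥ 2): not satisfied.

neither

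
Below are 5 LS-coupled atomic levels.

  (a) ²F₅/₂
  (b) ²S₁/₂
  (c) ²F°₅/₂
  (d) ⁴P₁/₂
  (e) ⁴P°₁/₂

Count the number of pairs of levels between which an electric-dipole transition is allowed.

2

(a)–(b): forbidden (parity, ΔL, ΔJ).
(a)–(c): allowed.
(a)–(d): forbidden (parity, ΔS, ΔL, ΔJ).
(a)–(e): forbidden (ΔS, ΔL, ΔJ).
(b)–(c): forbidden (ΔL, ΔJ).
(b)–(d): forbidden (parity, ΔS).
(b)–(e): forbidden (ΔS).
(c)–(d): forbidden (ΔS, ΔL, ΔJ).
(c)–(e): forbidden (parity, ΔS, ΔL, ΔJ).
(d)–(e): allowed.
Allowed pairs: 2 of 10.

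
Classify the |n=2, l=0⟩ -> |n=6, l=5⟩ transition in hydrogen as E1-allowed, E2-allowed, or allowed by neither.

neither

Δl = 5 − 0 = +5; l_i + l_f = 5.
E1 (Δl = ±1): not satisfied.
E2 (Δl = 0,±2, l_i+l_f ≥ 2): not satisfied.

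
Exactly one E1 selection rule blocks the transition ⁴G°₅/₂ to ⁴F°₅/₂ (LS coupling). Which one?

Reading off the term symbols: S 3/2→3/2, L 4→3, J 5/2→5/2, parity odd→odd.
Parity must change: odd → odd — fails.
ΔS = 0: S: 3/2 → 3/2 — passes.
ΔL = 0, ±1 (not L=0↔0): L: 4 → 3, ΔL = -1 — passes.
ΔJ = 0, ±1 (not J=0↔0): J: 5/2 → 5/2, ΔJ = +0 — passes.

parity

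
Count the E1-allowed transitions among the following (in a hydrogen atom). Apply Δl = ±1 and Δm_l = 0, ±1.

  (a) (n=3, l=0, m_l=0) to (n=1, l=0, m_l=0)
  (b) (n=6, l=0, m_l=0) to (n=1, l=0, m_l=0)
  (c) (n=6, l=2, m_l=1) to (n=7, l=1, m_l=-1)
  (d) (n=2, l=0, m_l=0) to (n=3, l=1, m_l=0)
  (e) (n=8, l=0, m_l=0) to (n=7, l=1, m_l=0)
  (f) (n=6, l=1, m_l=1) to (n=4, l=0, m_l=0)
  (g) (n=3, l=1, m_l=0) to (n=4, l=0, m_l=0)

4

(a) forbidden — Δl = +0 (E1 requires Δl = ±1)
(b) forbidden — Δl = +0 (E1 requires Δl = ±1)
(c) forbidden — Δm_l = -2 (E1 requires Δm_l = 0, ±1)
(d) allowed
(e) allowed
(f) allowed
(g) allowed
Total allowed: 4 of 7.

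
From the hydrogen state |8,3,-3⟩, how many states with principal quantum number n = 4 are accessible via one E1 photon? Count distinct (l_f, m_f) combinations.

E1 requires Δl = ±1, so l_f ∈ {2, 4}; with 0 ≤ l_f ≤ n_f−1 = 3, the allowed l_f values are {2}.
For l_f = 2: m_f ∈ {m_i−1, m_i, m_i+1} ∩ [−2, 2] = {-2} → 1 state.
Total: 1.

1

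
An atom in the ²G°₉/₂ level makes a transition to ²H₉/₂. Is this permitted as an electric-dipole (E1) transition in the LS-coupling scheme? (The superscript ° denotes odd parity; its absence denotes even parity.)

Reading off the term symbols: S 1/2→1/2, L 4→5, J 9/2→9/2, parity odd→even.
Parity must change: odd → even — satisfied.
ΔS = 0: S: 1/2 → 1/2 — satisfied.
ΔL = 0, ±1 (not L=0↔0): L: 4 → 5, ΔL = +1 — satisfied.
ΔJ = 0, ±1 (not J=0↔0): J: 9/2 → 9/2, ΔJ = +0 — satisfied.
All four E1 rules are satisfied.

allowed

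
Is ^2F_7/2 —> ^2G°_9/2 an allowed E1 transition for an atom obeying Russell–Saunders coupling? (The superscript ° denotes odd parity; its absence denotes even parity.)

allowed

Parity must change: even → odd — ok.
ΔS = 0: S: 1/2 → 1/2 — ok.
ΔL = 0, ±1 (not L=0↔0): L: 3 → 4, ΔL = +1 — ok.
ΔJ = 0, ±1 (not J=0↔0): J: 7/2 → 9/2, ΔJ = +1 — ok.
All four E1 rules are satisfied.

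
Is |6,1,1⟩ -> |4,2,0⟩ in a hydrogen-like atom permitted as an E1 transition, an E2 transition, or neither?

E1

Δl = 2 − 1 = +1; l_i + l_f = 3.
Δm_l = -1.
E1 (Δl = ±1, |Δm_l| ≤ 1): satisfied.
E2 (Δl = 0,±2, l_i+l_f ≥ 2, |Δm_l| ≤ 2): not satisfied.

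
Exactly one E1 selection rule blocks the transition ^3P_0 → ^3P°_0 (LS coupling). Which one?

the J=0 ↔ J=0 exclusion

ΔJ = 0, ±1 (not J=0↔0): J: 0 → 0, ΔJ = +0 — fails.
Parity must change: even → odd — passes.
ΔS = 0: S: 1 → 1 — passes.
ΔL = 0, ±1 (not L=0↔0): L: 1 → 1, ΔL = +0 — passes.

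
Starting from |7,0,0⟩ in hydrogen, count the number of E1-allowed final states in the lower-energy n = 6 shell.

3

E1 requires Δl = ±1, so l_f ∈ {-1, 1}; with 0 ≤ l_f ≤ n_f−1 = 5, the allowed l_f values are {1}.
For l_f = 1: m_f ∈ {m_i−1, m_i, m_i+1} ∩ [−1, 1] = {-1, 0, 1} → 3 states.
Total: 3.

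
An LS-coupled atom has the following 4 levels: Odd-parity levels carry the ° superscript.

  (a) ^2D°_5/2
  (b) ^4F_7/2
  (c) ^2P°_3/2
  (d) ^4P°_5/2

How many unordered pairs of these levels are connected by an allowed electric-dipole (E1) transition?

0

(a)–(b): forbidden (ΔS).
(a)–(c): forbidden (parity).
(a)–(d): forbidden (parity, ΔS).
(b)–(c): forbidden (ΔS, ΔL, ΔJ).
(b)–(d): forbidden (ΔL).
(c)–(d): forbidden (parity, ΔS).
Allowed pairs: 0 of 6.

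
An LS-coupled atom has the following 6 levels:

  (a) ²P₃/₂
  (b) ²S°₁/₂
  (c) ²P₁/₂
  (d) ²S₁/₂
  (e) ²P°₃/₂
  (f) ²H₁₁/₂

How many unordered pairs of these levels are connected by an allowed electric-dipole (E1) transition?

(a)–(b): allowed.
(a)–(c): forbidden (parity).
(a)–(d): forbidden (parity).
(a)–(e): allowed.
(a)–(f): forbidden (parity, ΔL, ΔJ).
(b)–(c): allowed.
(b)–(d): forbidden (ΔL).
(b)–(e): forbidden (parity).
(b)–(f): forbidden (ΔL, ΔJ).
(c)–(d): forbidden (parity).
(c)–(e): allowed.
(c)–(f): forbidden (parity, ΔL, ΔJ).
(d)–(e): allowed.
(d)–(f): forbidden (parity, ΔL, ΔJ).
(e)–(f): forbidden (ΔL, ΔJ).
Allowed pairs: 5 of 15.

5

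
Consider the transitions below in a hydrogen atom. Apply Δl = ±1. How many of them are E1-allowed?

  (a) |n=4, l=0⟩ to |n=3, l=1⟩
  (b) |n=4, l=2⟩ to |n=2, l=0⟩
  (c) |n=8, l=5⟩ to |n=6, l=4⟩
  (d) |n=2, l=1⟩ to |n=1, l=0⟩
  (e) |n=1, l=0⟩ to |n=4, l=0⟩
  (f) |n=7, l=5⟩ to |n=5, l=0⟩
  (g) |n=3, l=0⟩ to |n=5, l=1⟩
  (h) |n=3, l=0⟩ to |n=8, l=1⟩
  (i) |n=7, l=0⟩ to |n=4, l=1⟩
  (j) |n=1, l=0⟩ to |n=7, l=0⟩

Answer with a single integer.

6

(a) allowed
(b) forbidden — Δl = -2 (E1 requires Δl = ±1)
(c) allowed
(d) allowed
(e) forbidden — Δl = +0 (E1 requires Δl = ±1)
(f) forbidden — Δl = -5 (E1 requires Δl = ±1)
(g) allowed
(h) allowed
(i) allowed
(j) forbidden — Δl = +0 (E1 requires Δl = ±1)
Total allowed: 6 of 10.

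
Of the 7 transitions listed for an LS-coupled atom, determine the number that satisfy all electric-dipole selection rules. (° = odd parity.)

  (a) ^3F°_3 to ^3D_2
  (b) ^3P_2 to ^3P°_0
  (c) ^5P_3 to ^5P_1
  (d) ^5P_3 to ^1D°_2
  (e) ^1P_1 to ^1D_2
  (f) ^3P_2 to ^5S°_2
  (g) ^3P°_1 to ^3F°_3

(a) allowed
(b) forbidden (ΔJ fails)
(c) forbidden (parity, ΔJ fail)
(d) forbidden (ΔS fails)
(e) forbidden (parity fails)
(f) forbidden (ΔS fails)
(g) forbidden (parity, ΔL, ΔJ fail)
Total allowed: 1 of 7.

1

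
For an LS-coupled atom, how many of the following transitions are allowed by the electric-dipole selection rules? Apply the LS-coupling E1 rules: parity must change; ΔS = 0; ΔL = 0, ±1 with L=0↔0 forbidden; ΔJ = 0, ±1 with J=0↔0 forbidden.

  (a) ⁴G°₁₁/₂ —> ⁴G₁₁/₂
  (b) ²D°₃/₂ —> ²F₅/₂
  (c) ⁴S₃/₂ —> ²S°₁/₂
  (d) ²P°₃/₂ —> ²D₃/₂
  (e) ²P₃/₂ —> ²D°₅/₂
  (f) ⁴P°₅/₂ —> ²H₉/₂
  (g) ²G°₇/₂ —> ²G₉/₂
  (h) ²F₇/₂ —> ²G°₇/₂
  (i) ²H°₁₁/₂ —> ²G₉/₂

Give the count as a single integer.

(a) allowed
(b) allowed
(c) forbidden (ΔS, ΔL fail)
(d) allowed
(e) allowed
(f) forbidden (ΔS, ΔL, ΔJ fail)
(g) allowed
(h) allowed
(i) allowed
Total allowed: 7 of 9.

7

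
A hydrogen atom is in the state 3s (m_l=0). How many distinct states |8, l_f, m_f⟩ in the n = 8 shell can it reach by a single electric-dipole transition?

3

E1 requires Δl = ±1, so l_f ∈ {-1, 1}; with 0 ≤ l_f ≤ n_f−1 = 7, the allowed l_f values are {1}.
For l_f = 1: m_f ∈ {m_i−1, m_i, m_i+1} ∩ [−1, 1] = {-1, 0, 1} → 3 states.
Total: 3.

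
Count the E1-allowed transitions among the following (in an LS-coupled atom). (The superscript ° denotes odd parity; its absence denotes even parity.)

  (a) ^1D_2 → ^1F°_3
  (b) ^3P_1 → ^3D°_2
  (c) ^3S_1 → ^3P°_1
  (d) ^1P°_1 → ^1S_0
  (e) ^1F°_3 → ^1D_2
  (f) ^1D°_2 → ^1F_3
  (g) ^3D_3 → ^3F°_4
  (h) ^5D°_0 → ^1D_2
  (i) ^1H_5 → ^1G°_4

8

(a) allowed
(b) allowed
(c) allowed
(d) allowed
(e) allowed
(f) allowed
(g) allowed
(h) forbidden (ΔS, ΔJ fail)
(i) allowed
Total allowed: 8 of 9.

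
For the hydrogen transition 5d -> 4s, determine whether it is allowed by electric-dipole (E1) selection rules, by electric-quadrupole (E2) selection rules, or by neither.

Δl = 0 − 2 = -2; l_i + l_f = 2.
E1 (Δl = ±1): not satisfied.
E2 (Δl = 0,±2, l_i+l_f ≥ 2): satisfied.

E2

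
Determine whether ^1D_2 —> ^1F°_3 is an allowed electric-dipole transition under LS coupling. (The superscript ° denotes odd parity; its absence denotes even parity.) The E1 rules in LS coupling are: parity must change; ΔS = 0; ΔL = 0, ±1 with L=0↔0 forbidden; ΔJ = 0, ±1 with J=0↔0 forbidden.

Initial level: S=0, L=2, J=2, parity even. Final level: S=0, L=3, J=3, parity odd.
Parity must change: even → odd — ✓.
ΔS = 0: S: 0 → 0 — ✓.
ΔL = 0, ±1 (not L=0↔0): L: 2 → 3, ΔL = +1 — ✓.
ΔJ = 0, ±1 (not J=0↔0): J: 2 → 3, ΔJ = +1 — ✓.
All four E1 rules are satisfied.

allowed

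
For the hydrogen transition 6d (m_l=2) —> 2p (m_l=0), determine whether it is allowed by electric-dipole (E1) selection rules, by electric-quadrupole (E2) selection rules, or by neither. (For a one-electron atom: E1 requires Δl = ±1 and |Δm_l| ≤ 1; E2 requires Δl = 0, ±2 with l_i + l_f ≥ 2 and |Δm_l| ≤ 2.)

neither

Δl = 1 − 2 = -1; l_i + l_f = 3.
Δm_l = -2.
E1 (Δl = ±1, |Δm_l| ≤ 1): not satisfied.
E2 (Δl = 0,±2, l_i+l_f ≥ 2, |Δm_l| ≤ 2): not satisfied.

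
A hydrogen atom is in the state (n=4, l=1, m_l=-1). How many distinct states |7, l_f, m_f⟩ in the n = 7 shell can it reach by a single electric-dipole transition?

4

E1 requires Δl = ±1, so l_f ∈ {0, 2}; with 0 ≤ l_f ≤ n_f−1 = 6, the allowed l_f values are {0, 2}.
For l_f = 0: m_f ∈ {m_i−1, m_i, m_i+1} ∩ [−0, 0] = {0} → 1 state.
For l_f = 2: m_f ∈ {m_i−1, m_i, m_i+1} ∩ [−2, 2] = {-2, -1, 0} → 3 states.
Total: 4.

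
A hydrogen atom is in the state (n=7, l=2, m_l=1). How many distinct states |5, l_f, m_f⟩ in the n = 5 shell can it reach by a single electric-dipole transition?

5

E1 requires Δl = ±1, so l_f ∈ {1, 3}; with 0 ≤ l_f ≤ n_f−1 = 4, the allowed l_f values are {1, 3}.
For l_f = 1: m_f ∈ {m_i−1, m_i, m_i+1} ∩ [−1, 1] = {0, 1} → 2 states.
For l_f = 3: m_f ∈ {m_i−1, m_i, m_i+1} ∩ [−3, 3] = {0, 1, 2} → 3 states.
Total: 5.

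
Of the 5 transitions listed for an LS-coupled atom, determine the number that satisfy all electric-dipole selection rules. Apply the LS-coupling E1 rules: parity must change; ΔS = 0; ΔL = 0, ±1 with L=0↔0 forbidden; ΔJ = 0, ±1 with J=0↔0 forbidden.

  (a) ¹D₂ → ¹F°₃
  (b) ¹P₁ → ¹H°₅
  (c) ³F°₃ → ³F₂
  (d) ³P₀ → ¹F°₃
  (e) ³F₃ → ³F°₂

(a) allowed
(b) forbidden (ΔL, ΔJ fail)
(c) allowed
(d) forbidden (ΔS, ΔL, ΔJ fail)
(e) allowed
Total allowed: 3 of 5.

3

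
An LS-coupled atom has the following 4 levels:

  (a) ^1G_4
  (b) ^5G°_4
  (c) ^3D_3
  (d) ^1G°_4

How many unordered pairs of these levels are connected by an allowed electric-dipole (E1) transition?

(a)–(b): forbidden (ΔS).
(a)–(c): forbidden (parity, ΔS, ΔL).
(a)–(d): allowed.
(b)–(c): forbidden (ΔS, ΔL).
(b)–(d): forbidden (parity, ΔS).
(c)–(d): forbidden (ΔS, ΔL).
Allowed pairs: 1 of 6.

1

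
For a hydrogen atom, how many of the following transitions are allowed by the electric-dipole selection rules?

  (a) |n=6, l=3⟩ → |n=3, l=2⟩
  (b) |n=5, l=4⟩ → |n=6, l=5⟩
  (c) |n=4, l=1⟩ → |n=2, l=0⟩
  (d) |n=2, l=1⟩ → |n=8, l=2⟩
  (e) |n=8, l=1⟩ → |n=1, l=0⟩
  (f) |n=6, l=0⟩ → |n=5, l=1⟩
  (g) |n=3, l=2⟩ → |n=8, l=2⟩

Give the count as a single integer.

(a) allowed
(b) allowed
(c) allowed
(d) allowed
(e) allowed
(f) allowed
(g) forbidden — Δl = +0 (E1 requires Δl = ±1)
Total allowed: 6 of 7.

6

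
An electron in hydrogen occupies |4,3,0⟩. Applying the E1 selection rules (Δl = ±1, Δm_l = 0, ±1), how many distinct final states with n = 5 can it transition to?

E1 requires Δl = ±1, so l_f ∈ {2, 4}; with 0 ≤ l_f ≤ n_f−1 = 4, the allowed l_f values are {2, 4}.
For l_f = 2: m_f ∈ {m_i−1, m_i, m_i+1} ∩ [−2, 2] = {-1, 0, 1} → 3 states.
For l_f = 4: m_f ∈ {m_i−1, m_i, m_i+1} ∩ [−4, 4] = {-1, 0, 1} → 3 states.
Total: 6.

6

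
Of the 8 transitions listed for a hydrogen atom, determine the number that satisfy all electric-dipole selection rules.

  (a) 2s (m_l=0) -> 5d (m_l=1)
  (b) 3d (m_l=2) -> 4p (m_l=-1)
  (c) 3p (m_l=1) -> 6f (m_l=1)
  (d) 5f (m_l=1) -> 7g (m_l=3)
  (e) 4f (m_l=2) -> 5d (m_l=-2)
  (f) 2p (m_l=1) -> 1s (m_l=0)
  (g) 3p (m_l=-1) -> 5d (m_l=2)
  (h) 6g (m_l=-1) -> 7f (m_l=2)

(a) forbidden — Δl = +2 (E1 requires Δl = ±1)
(b) forbidden — Δm_l = -3 (E1 requires Δm_l = 0, ±1)
(c) forbidden — Δl = +2 (E1 requires Δl = ±1)
(d) forbidden — Δm_l = +2 (E1 requires Δm_l = 0, ±1)
(e) forbidden — Δm_l = -4 (E1 requires Δm_l = 0, ±1)
(f) allowed
(g) forbidden — Δm_l = +3 (E1 requires Δm_l = 0, ±1)
(h) forbidden — Δm_l = +3 (E1 requires Δm_l = 0, ±1)
Total allowed: 1 of 8.

1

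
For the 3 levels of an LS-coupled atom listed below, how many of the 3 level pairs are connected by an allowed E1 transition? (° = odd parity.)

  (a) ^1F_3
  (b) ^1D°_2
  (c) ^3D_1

(a)–(b): allowed.
(a)–(c): forbidden (parity, ΔS, ΔJ).
(b)–(c): forbidden (ΔS).
Allowed pairs: 1 of 3.

1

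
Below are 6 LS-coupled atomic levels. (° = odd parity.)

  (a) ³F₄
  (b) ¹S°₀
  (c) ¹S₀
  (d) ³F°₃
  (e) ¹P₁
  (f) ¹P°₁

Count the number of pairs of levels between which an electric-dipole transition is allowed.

4

(a)–(b): forbidden (ΔS, ΔL, ΔJ).
(a)–(c): forbidden (parity, ΔS, ΔL, ΔJ).
(a)–(d): allowed.
(a)–(e): forbidden (parity, ΔS, ΔL, ΔJ).
(a)–(f): forbidden (ΔS, ΔL, ΔJ).
(b)–(c): forbidden (ΔL, ΔJ).
(b)–(d): forbidden (parity, ΔS, ΔL, ΔJ).
(b)–(e): allowed.
(b)–(f): forbidden (parity).
(c)–(d): forbidden (ΔS, ΔL, ΔJ).
(c)–(e): forbidden (parity).
(c)–(f): allowed.
(d)–(e): forbidden (ΔS, ΔL, ΔJ).
(d)–(f): forbidden (parity, ΔS, ΔL, ΔJ).
(e)–(f): allowed.
Allowed pairs: 4 of 15.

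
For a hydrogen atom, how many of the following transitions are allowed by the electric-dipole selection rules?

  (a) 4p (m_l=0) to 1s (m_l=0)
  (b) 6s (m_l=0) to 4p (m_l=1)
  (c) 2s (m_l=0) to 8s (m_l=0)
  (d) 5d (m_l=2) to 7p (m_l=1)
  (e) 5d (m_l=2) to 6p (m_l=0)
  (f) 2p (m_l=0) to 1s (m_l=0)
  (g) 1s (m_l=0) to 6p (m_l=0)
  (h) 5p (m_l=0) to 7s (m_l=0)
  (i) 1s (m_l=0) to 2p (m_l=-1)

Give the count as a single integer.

(a) allowed
(b) allowed
(c) forbidden — Δl = +0 (E1 requires Δl = ±1)
(d) allowed
(e) forbidden — Δm_l = -2 (E1 requires Δm_l = 0, ±1)
(f) allowed
(g) allowed
(h) allowed
(i) allowed
Total allowed: 7 of 9.

7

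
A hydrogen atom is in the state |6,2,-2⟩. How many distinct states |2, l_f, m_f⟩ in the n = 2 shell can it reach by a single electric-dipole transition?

1

E1 requires Δl = ±1, so l_f ∈ {1, 3}; with 0 ≤ l_f ≤ n_f−1 = 1, the allowed l_f values are {1}.
For l_f = 1: m_f ∈ {m_i−1, m_i, m_i+1} ∩ [−1, 1] = {-1} → 1 state.
Total: 1.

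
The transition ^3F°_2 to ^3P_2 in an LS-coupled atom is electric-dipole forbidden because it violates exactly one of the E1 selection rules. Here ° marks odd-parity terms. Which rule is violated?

the ΔL = 0, ±1 rule

ΔJ = 0, ±1 (not J=0↔0): J: 2 → 2, ΔJ = +0 — ok.
ΔS = 0: S: 1 → 1 — ok.
ΔL = 0, ±1 (not L=0↔0): L: 3 → 1, ΔL = -2 — fails.
Parity must change: odd → even — ok.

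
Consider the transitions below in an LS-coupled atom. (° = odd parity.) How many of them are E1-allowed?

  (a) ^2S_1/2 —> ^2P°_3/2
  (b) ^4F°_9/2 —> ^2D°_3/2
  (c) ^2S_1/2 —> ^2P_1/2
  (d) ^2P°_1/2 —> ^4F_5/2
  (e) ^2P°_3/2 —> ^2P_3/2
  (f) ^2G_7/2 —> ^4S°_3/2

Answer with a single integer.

2

(a) allowed
(b) forbidden (parity, ΔS, ΔJ fail)
(c) forbidden (parity fails)
(d) forbidden (ΔS, ΔL, ΔJ fail)
(e) allowed
(f) forbidden (ΔS, ΔL, ΔJ fail)
Total allowed: 2 of 6.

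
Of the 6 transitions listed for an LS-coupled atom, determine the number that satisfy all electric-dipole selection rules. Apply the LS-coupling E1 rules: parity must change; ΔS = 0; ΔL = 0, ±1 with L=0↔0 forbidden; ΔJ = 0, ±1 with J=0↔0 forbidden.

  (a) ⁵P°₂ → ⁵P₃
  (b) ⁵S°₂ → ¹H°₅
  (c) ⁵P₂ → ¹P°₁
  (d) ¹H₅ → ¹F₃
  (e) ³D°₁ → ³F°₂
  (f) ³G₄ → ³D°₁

(a) allowed
(b) forbidden (parity, ΔS, ΔL, ΔJ fail)
(c) forbidden (ΔS fails)
(d) forbidden (parity, ΔL, ΔJ fail)
(e) forbidden (parity fails)
(f) forbidden (ΔL, ΔJ fail)
Total allowed: 1 of 6.

1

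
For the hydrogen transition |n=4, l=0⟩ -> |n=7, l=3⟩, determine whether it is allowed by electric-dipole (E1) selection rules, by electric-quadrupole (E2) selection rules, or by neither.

Δl = 3 − 0 = +3; l_i + l_f = 3.
E1 (Δl = ±1): not satisfied.
E2 (Δl = 0,±2, l_i+l_f ≥ 2): not satisfied.

neither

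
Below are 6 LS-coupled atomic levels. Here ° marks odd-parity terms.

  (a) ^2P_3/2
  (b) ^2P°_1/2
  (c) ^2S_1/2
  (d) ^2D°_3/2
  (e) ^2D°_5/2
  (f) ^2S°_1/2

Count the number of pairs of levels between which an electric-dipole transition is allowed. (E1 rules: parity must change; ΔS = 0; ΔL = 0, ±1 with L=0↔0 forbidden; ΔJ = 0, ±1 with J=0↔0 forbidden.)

(a)–(b): allowed.
(a)–(c): forbidden (parity).
(a)–(d): allowed.
(a)–(e): allowed.
(a)–(f): allowed.
(b)–(c): allowed.
(b)–(d): forbidden (parity).
(b)–(e): forbidden (parity, ΔJ).
(b)–(f): forbidden (parity).
(c)–(d): forbidden (ΔL).
(c)–(e): forbidden (ΔL, ΔJ).
(c)–(f): forbidden (ΔL).
(d)–(e): forbidden (parity).
(d)–(f): forbidden (parity, ΔL).
(e)–(f): forbidden (parity, ΔL, ΔJ).
Allowed pairs: 5 of 15.

5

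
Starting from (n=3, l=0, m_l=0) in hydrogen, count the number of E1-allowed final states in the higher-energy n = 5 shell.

E1 requires Δl = ±1, so l_f ∈ {-1, 1}; with 0 ≤ l_f ≤ n_f−1 = 4, the allowed l_f values are {1}.
For l_f = 1: m_f ∈ {m_i−1, m_i, m_i+1} ∩ [−1, 1] = {-1, 0, 1} → 3 states.
Total: 3.

3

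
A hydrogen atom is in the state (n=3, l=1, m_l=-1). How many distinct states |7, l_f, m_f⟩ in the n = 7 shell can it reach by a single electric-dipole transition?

4

E1 requires Δl = ±1, so l_f ∈ {0, 2}; with 0 ≤ l_f ≤ n_f−1 = 6, the allowed l_f values are {0, 2}.
For l_f = 0: m_f ∈ {m_i−1, m_i, m_i+1} ∩ [−0, 0] = {0} → 1 state.
For l_f = 2: m_f ∈ {m_i−1, m_i, m_i+1} ∩ [−2, 2] = {-2, -1, 0} → 3 states.
Total: 4.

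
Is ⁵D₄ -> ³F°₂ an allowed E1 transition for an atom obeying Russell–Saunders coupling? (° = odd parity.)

Parity must change: even → odd — passes.
ΔS = 0: S: 2 → 1 — fails.
ΔL = 0, ±1 (not L=0↔0): L: 2 → 3, ΔL = +1 — passes.
ΔJ = 0, ±1 (not J=0↔0): J: 4 → 2, ΔJ = -2 — fails.
Rule(s) violated: ΔS, ΔJ.

forbidden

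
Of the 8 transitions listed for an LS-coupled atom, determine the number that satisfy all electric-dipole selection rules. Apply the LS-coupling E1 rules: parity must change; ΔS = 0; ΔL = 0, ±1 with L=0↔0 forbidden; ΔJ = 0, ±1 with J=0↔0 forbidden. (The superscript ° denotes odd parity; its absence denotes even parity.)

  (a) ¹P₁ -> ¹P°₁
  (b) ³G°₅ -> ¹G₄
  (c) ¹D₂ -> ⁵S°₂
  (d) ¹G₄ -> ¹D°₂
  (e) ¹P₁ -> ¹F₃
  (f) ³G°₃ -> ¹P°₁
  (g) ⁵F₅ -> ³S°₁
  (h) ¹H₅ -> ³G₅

(a) allowed
(b) forbidden (ΔS fails)
(c) forbidden (ΔS, ΔL fail)
(d) forbidden (ΔL, ΔJ fail)
(e) forbidden (parity, ΔL, ΔJ fail)
(f) forbidden (parity, ΔS, ΔL, ΔJ fail)
(g) forbidden (ΔS, ΔL, ΔJ fail)
(h) forbidden (parity, ΔS fail)
Total allowed: 1 of 8.

1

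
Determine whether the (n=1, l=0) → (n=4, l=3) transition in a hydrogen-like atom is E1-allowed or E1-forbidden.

l: 0 → 3 (Δl = +3). Δl = ±1 fails.
The transition is electric-dipole forbidden.

forbidden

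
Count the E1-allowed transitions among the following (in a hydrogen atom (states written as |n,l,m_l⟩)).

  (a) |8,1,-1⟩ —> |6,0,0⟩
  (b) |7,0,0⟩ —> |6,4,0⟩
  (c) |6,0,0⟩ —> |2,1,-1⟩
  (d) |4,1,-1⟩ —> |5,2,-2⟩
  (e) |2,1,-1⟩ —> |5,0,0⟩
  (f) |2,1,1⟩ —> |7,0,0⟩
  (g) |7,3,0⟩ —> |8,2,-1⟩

(a) allowed
(b) forbidden — Δl = +4 (E1 requires Δl = ±1)
(c) allowed
(d) allowed
(e) allowed
(f) allowed
(g) allowed
Total allowed: 6 of 7.

6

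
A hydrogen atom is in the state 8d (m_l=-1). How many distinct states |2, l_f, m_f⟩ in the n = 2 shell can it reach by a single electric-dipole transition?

2

E1 requires Δl = ±1, so l_f ∈ {1, 3}; with 0 ≤ l_f ≤ n_f−1 = 1, the allowed l_f values are {1}.
For l_f = 1: m_f ∈ {m_i−1, m_i, m_i+1} ∩ [−1, 1] = {-1, 0} → 2 states.
Total: 2.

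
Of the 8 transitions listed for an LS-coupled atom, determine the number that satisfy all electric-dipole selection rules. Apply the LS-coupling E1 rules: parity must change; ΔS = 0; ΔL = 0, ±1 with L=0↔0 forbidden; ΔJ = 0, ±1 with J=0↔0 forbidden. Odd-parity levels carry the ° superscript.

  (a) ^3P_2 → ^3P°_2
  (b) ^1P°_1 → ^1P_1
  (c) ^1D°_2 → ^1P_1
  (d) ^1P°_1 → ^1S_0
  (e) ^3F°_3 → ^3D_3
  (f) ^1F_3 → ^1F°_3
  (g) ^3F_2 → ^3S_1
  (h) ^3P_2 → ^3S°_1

7

(a) allowed
(b) allowed
(c) allowed
(d) allowed
(e) allowed
(f) allowed
(g) forbidden (parity, ΔL fail)
(h) allowed
Total allowed: 7 of 8.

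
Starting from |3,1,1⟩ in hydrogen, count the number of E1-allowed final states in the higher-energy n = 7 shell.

4

E1 requires Δl = ±1, so l_f ∈ {0, 2}; with 0 ≤ l_f ≤ n_f−1 = 6, the allowed l_f values are {0, 2}.
For l_f = 0: m_f ∈ {m_i−1, m_i, m_i+1} ∩ [−0, 0] = {0} → 1 state.
For l_f = 2: m_f ∈ {m_i−1, m_i, m_i+1} ∩ [−2, 2] = {0, 1, 2} → 3 states.
Total: 4.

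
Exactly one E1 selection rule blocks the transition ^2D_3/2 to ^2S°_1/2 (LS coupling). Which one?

the ΔL = 0, ±1 rule

Reading off the term symbols: S 1/2→1/2, L 2→0, J 3/2→1/2, parity even→odd.
ΔJ = 0, ±1 (not J=0↔0): J: 3/2 → 1/2, ΔJ = -1 — satisfied.
ΔL = 0, ±1 (not L=0↔0): L: 2 → 0, ΔL = -2 — violated.
Parity must change: even → odd — satisfied.
ΔS = 0: S: 1/2 → 1/2 — satisfied.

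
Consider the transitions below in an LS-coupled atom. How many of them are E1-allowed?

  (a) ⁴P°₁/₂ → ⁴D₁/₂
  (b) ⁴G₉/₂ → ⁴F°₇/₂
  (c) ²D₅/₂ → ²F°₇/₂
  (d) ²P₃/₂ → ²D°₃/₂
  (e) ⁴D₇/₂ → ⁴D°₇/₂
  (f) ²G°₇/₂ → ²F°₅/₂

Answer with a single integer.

(a) allowed
(b) allowed
(c) allowed
(d) allowed
(e) allowed
(f) forbidden (parity fails)
Total allowed: 5 of 6.

5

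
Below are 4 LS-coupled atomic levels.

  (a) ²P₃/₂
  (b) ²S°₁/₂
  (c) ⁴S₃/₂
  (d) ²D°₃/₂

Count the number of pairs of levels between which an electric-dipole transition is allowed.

2

(a)–(b): allowed.
(a)–(c): forbidden (parity, ΔS).
(a)–(d): allowed.
(b)–(c): forbidden (ΔS, ΔL).
(b)–(d): forbidden (parity, ΔL).
(c)–(d): forbidden (ΔS, ΔL).
Allowed pairs: 2 of 6.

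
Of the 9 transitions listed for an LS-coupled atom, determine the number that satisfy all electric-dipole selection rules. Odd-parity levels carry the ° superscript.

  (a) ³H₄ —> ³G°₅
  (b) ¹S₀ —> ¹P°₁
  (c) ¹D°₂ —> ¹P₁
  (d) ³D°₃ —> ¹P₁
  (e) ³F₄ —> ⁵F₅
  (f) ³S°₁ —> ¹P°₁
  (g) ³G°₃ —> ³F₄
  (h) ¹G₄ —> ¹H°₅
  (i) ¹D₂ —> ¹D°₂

(a) allowed
(b) allowed
(c) allowed
(d) forbidden (ΔS, ΔJ fail)
(e) forbidden (parity, ΔS fail)
(f) forbidden (parity, ΔS fail)
(g) allowed
(h) allowed
(i) allowed
Total allowed: 6 of 9.

6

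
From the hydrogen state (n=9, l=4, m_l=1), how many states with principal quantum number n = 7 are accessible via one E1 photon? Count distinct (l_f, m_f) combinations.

E1 requires Δl = ±1, so l_f ∈ {3, 5}; with 0 ≤ l_f ≤ n_f−1 = 6, the allowed l_f values are {3, 5}.
For l_f = 3: m_f ∈ {m_i−1, m_i, m_i+1} ∩ [−3, 3] = {0, 1, 2} → 3 states.
For l_f = 5: m_f ∈ {m_i−1, m_i, m_i+1} ∩ [−5, 5] = {0, 1, 2} → 3 states.
Total: 6.

6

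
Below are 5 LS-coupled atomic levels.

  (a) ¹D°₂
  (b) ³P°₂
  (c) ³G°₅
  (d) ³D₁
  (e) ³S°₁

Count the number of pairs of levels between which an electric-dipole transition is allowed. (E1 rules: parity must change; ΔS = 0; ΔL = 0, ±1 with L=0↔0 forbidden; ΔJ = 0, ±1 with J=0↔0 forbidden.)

1

(a)–(b): forbidden (parity, ΔS).
(a)–(c): forbidden (parity, ΔS, ΔL, ΔJ).
(a)–(d): forbidden (ΔS).
(a)–(e): forbidden (parity, ΔS, ΔL).
(b)–(c): forbidden (parity, ΔL, ΔJ).
(b)–(d): allowed.
(b)–(e): forbidden (parity).
(c)–(d): forbidden (ΔL, ΔJ).
(c)–(e): forbidden (parity, ΔL, ΔJ).
(d)–(e): forbidden (ΔL).
Allowed pairs: 1 of 10.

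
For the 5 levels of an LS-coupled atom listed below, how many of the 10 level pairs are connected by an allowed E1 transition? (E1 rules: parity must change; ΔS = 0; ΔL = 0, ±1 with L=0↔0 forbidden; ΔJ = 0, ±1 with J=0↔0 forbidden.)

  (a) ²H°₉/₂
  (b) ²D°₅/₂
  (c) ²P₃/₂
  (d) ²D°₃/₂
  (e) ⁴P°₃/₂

2

(a)–(b): forbidden (parity, ΔL, ΔJ).
(a)–(c): forbidden (ΔL, ΔJ).
(a)–(d): forbidden (parity, ΔL, ΔJ).
(a)–(e): forbidden (parity, ΔS, ΔL, ΔJ).
(b)–(c): allowed.
(b)–(d): forbidden (parity).
(b)–(e): forbidden (parity, ΔS).
(c)–(d): allowed.
(c)–(e): forbidden (ΔS).
(d)–(e): forbidden (parity, ΔS).
Allowed pairs: 2 of 10.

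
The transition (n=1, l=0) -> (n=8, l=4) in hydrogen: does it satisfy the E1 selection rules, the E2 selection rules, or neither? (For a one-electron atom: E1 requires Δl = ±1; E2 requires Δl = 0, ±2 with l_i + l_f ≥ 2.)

neither

Δl = 4 − 0 = +4; l_i + l_f = 4.
E1 (Δl = ±1): not satisfied.
E2 (Δl = 0,±2, l_i+l_f ≥ 2): not satisfied.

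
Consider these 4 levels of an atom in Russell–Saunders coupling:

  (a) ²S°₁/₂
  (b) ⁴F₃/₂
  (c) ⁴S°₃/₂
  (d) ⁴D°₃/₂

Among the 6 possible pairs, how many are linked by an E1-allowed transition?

(a)–(b): forbidden (ΔS, ΔL).
(a)–(c): forbidden (parity, ΔS, ΔL).
(a)–(d): forbidden (parity, ΔS, ΔL).
(b)–(c): forbidden (ΔL).
(b)–(d): allowed.
(c)–(d): forbidden (parity, ΔL).
Allowed pairs: 1 of 6.

1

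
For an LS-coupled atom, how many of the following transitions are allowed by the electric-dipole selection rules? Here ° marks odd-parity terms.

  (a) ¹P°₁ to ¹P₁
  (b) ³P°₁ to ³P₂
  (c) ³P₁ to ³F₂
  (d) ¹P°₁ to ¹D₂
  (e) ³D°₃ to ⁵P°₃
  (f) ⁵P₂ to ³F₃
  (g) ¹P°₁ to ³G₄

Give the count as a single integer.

3

(a) allowed
(b) allowed
(c) forbidden (parity, ΔL fail)
(d) allowed
(e) forbidden (parity, ΔS fail)
(f) forbidden (parity, ΔS, ΔL fail)
(g) forbidden (ΔS, ΔL, ΔJ fail)
Total allowed: 3 of 7.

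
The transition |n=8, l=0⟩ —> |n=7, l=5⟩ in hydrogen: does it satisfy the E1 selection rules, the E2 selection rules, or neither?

neither

Δl = 5 − 0 = +5; l_i + l_f = 5.
E1 (Δl = ±1): not satisfied.
E2 (Δl = 0,±2, l_i+l_f ≥ 2): not satisfied.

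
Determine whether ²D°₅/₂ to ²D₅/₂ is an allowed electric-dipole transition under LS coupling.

Initial level: S=1/2, L=2, J=5/2, parity odd. Final level: S=1/2, L=2, J=5/2, parity even.
Parity must change: odd → even — ✓.
ΔS = 0: S: 1/2 → 1/2 — ✓.
ΔL = 0, ±1 (not L=0↔0): L: 2 → 2, ΔL = +0 — ✓.
ΔJ = 0, ±1 (not J=0↔0): J: 5/2 → 5/2, ΔJ = +0 — ✓.
All four E1 rules are satisfied.

allowed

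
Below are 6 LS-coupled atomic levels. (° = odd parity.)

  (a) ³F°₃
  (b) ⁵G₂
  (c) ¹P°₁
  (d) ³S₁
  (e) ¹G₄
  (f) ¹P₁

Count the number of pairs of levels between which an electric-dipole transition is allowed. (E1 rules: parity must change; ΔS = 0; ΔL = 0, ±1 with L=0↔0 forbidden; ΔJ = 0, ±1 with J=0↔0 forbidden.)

(a)–(b): forbidden (ΔS).
(a)–(c): forbidden (parity, ΔS, ΔL, ΔJ).
(a)–(d): forbidden (ΔL, ΔJ).
(a)–(e): forbidden (ΔS).
(a)–(f): forbidden (ΔS, ΔL, ΔJ).
(b)–(c): forbidden (ΔS, ΔL).
(b)–(d): forbidden (parity, ΔS, ΔL).
(b)–(e): forbidden (parity, ΔS, ΔJ).
(b)–(f): forbidden (parity, ΔS, ΔL).
(c)–(d): forbidden (ΔS).
(c)–(e): forbidden (ΔL, ΔJ).
(c)–(f): allowed.
(d)–(e): forbidden (parity, ΔS, ΔL, ΔJ).
(d)–(f): forbidden (parity, ΔS).
(e)–(f): forbidden (parity, ΔL, ΔJ).
Allowed pairs: 1 of 15.

1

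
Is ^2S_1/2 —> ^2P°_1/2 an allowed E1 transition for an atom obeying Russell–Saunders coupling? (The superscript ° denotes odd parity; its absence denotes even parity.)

allowed

Initial level: S=1/2, L=0, J=1/2, parity even. Final level: S=1/2, L=1, J=1/2, parity odd.
Parity must change: even → odd — ok.
ΔS = 0: S: 1/2 → 1/2 — ok.
ΔL = 0, ±1 (not L=0↔0): L: 0 → 1, ΔL = +1 — ok.
ΔJ = 0, ±1 (not J=0↔0): J: 1/2 → 1/2, ΔJ = +0 — ok.
All four E1 rules are satisfied.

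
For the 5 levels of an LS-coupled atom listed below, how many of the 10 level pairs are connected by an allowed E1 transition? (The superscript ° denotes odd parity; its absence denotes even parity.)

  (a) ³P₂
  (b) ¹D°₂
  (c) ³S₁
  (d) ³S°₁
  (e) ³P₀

(a)–(b): forbidden (ΔS).
(a)–(c): forbidden (parity).
(a)–(d): allowed.
(a)–(e): forbidden (parity, ΔJ).
(b)–(c): forbidden (ΔS, ΔL).
(b)–(d): forbidden (parity, ΔS, ΔL).
(b)–(e): forbidden (ΔS, ΔJ).
(c)–(d): forbidden (ΔL).
(c)–(e): forbidden (parity).
(d)–(e): allowed.
Allowed pairs: 2 of 10.

2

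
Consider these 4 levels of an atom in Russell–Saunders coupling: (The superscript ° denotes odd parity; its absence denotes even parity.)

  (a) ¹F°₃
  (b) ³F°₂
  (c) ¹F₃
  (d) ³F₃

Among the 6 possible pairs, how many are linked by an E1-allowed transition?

(a)–(b): forbidden (parity, ΔS).
(a)–(c): allowed.
(a)–(d): forbidden (ΔS).
(b)–(c): forbidden (ΔS).
(b)–(d): allowed.
(c)–(d): forbidden (parity, ΔS).
Allowed pairs: 2 of 6.

2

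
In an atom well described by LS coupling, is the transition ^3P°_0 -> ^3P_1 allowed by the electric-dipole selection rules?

allowed

Reading off the term symbols: S 1→1, L 1→1, J 0→1, parity odd→even.
Parity must change: odd → even — ok.
ΔS = 0: S: 1 → 1 — ok.
ΔL = 0, ±1 (not L=0↔0): L: 1 → 1, ΔL = +0 — ok.
ΔJ = 0, ±1 (not J=0↔0): J: 0 → 1, ΔJ = +1 — ok.
All four E1 rules are satisfied.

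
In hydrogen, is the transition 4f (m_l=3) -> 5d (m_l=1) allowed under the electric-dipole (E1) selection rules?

Initial l = 3, final l = 2, so Δl = -1. E1 requires Δl = ±1: satisfied.
Δm_l = 1 − (3) = -2. E1 requires Δm_l = 0, ±1: violated.
The transition is electric-dipole forbidden.

forbidden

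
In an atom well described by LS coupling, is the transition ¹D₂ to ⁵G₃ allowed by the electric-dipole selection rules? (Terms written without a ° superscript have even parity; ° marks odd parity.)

forbidden

Reading off the term symbols: S 0→2, L 2→4, J 2→3, parity even→even.
ΔL = 0, ±1 (not L=0↔0): L: 2 → 4, ΔL = +2 — fails.
ΔJ = 0, ±1 (not J=0↔0): J: 2 → 3, ΔJ = +1 — ok.
Parity must change: even → even — fails.
ΔS = 0: S: 0 → 2 — fails.
Rule(s) violated: parity, ΔS, ΔL.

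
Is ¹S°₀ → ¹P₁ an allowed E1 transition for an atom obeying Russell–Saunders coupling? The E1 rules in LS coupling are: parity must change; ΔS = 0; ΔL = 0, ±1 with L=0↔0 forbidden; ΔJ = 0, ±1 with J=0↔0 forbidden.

allowed

Initial level: S=0, L=0, J=0, parity odd. Final level: S=0, L=1, J=1, parity even.
ΔS = 0: S: 0 → 0 — ✓.
Parity must change: odd → even — ✓.
ΔL = 0, ±1 (not L=0↔0): L: 0 → 1, ΔL = +1 — ✓.
ΔJ = 0, ±1 (not J=0↔0): J: 0 → 1, ΔJ = +1 — ✓.
All four E1 rules are satisfied.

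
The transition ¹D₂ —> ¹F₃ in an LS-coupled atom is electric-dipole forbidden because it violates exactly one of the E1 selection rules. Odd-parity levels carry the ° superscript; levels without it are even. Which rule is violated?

Parity must change: even → even — ✗.
ΔJ = 0, ±1 (not J=0↔0): J: 2 → 3, ΔJ = +1 — ✓.
ΔL = 0, ±1 (not L=0↔0): L: 2 → 3, ΔL = +1 — ✓.
ΔS = 0: S: 0 → 0 — ✓.

parity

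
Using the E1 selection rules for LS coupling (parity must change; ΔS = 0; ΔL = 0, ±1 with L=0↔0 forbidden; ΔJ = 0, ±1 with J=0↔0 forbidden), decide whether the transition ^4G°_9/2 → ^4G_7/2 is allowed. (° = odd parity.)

allowed

Reading off the term symbols: S 3/2→3/2, L 4→4, J 9/2→7/2, parity odd→even.
Parity must change: odd → even — satisfied.
ΔS = 0: S: 3/2 → 3/2 — satisfied.
ΔL = 0, ±1 (not L=0↔0): L: 4 → 4, ΔL = +0 — satisfied.
ΔJ = 0, ±1 (not J=0↔0): J: 9/2 → 7/2, ΔJ = -1 — satisfied.
All four E1 rules are satisfied.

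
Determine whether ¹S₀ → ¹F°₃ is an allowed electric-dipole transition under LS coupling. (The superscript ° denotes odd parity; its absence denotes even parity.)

Parity must change: even → odd — ok.
ΔS = 0: S: 0 → 0 — ok.
ΔL = 0, ±1 (not L=0↔0): L: 0 → 3, ΔL = +3 — fails.
ΔJ = 0, ±1 (not J=0↔0): J: 0 → 3, ΔJ = +3 — fails.
Rule(s) violated: ΔL, ΔJ.

forbidden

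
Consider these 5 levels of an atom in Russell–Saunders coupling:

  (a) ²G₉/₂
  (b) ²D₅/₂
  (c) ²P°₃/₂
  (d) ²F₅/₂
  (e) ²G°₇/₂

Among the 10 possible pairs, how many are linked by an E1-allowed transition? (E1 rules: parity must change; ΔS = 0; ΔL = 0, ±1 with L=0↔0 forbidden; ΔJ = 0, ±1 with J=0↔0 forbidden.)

(a)–(b): forbidden (parity, ΔL, ΔJ).
(a)–(c): forbidden (ΔL, ΔJ).
(a)–(d): forbidden (parity, ΔJ).
(a)–(e): allowed.
(b)–(c): allowed.
(b)–(d): forbidden (parity).
(b)–(e): forbidden (ΔL).
(c)–(d): forbidden (ΔL).
(c)–(e): forbidden (parity, ΔL, ΔJ).
(d)–(e): allowed.
Allowed pairs: 3 of 10.

3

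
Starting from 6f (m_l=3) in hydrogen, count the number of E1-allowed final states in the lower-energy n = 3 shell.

E1 requires Δl = ±1, so l_f ∈ {2, 4}; with 0 ≤ l_f ≤ n_f−1 = 2, the allowed l_f values are {2}.
For l_f = 2: m_f ∈ {m_i−1, m_i, m_i+1} ∩ [−2, 2] = {2} → 1 state.
Total: 1.

1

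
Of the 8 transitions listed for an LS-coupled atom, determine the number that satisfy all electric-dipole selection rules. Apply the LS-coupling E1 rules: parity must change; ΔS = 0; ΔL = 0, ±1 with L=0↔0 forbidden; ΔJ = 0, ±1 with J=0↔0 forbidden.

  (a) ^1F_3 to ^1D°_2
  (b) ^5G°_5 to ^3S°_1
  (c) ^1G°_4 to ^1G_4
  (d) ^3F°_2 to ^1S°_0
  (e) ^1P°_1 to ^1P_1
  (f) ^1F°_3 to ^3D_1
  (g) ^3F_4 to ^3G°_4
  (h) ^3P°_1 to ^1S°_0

(a) allowed
(b) forbidden (parity, ΔS, ΔL, ΔJ fail)
(c) allowed
(d) forbidden (parity, ΔS, ΔL, ΔJ fail)
(e) allowed
(f) forbidden (ΔS, ΔJ fail)
(g) allowed
(h) forbidden (parity, ΔS fail)
Total allowed: 4 of 8.

4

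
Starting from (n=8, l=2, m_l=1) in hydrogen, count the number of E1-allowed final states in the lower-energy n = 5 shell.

E1 requires Δl = ±1, so l_f ∈ {1, 3}; with 0 ≤ l_f ≤ n_f−1 = 4, the allowed l_f values are {1, 3}.
For l_f = 1: m_f ∈ {m_i−1, m_i, m_i+1} ∩ [−1, 1] = {0, 1} → 2 states.
For l_f = 3: m_f ∈ {m_i−1, m_i, m_i+1} ∩ [−3, 3] = {0, 1, 2} → 3 states.
Total: 5.

5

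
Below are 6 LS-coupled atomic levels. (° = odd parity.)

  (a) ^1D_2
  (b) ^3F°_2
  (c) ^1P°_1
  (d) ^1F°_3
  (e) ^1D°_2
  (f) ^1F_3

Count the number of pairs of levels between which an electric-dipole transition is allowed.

5

(a)–(b): forbidden (ΔS).
(a)–(c): allowed.
(a)–(d): allowed.
(a)–(e): allowed.
(a)–(f): forbidden (parity).
(b)–(c): forbidden (parity, ΔS, ΔL).
(b)–(d): forbidden (parity, ΔS).
(b)–(e): forbidden (parity, ΔS).
(b)–(f): forbidden (ΔS).
(c)–(d): forbidden (parity, ΔL, ΔJ).
(c)–(e): forbidden (parity).
(c)–(f): forbidden (ΔL, ΔJ).
(d)–(e): forbidden (parity).
(d)–(f): allowed.
(e)–(f): allowed.
Allowed pairs: 5 of 15.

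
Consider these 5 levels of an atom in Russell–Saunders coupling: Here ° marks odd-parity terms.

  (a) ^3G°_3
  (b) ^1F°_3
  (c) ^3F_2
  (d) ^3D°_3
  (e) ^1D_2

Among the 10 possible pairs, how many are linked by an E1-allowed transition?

(a)–(b): forbidden (parity, ΔS).
(a)–(c): allowed.
(a)–(d): forbidden (parity, ΔL).
(a)–(e): forbidden (ΔS, ΔL).
(b)–(c): forbidden (ΔS).
(b)–(d): forbidden (parity, ΔS).
(b)–(e): allowed.
(c)–(d): allowed.
(c)–(e): forbidden (parity, ΔS).
(d)–(e): forbidden (ΔS).
Allowed pairs: 3 of 10.

3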